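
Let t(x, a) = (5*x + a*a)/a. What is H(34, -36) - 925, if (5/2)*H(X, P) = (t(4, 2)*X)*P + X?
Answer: -33933/5 ≈ -6786.6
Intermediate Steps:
t(x, a) = (a² + 5*x)/a (t(x, a) = (5*x + a²)/a = (a² + 5*x)/a)
H(X, P) = 2*X/5 + 24*P*X/5 (H(X, P) = 2*(((2 + 5*4/2)*X)*P + X)/5 = 2*(((2 + 5*4*(½))*X)*P + X)/5 = 2*(((2 + 10)*X)*P + X)/5 = 2*((12*X)*P + X)/5 = 2*(12*P*X + X)/5 = 2*(X + 12*P*X)/5 = 2*X/5 + 24*P*X/5)
H(34, -36) - 925 = (⅖)*34*(1 + 12*(-36)) - 925 = (⅖)*34*(1 - 432) - 925 = (⅖)*34*(-431) - 925 = -29308/5 - 925 = -33933/5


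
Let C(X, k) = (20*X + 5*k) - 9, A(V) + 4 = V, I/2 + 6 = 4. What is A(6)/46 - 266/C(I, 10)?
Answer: 6157/897 ≈ 6.8640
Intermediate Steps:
I = -4 (I = -12 + 2*4 = -12 + 8 = -4)
A(V) = -4 + V
C(X, k) = -9 + 5*k + 20*X (C(X, k) = (5*k + 20*X) - 9 = -9 + 5*k + 20*X)
A(6)/46 - 266/C(I, 10) = (-4 + 6)/46 - 266/(-9 + 5*10 + 20*(-4)) = 2*(1/46) - 266/(-9 + 50 - 80) = 1/23 - 266/(-39) = 1/23 - 266*(-1/39) = 1/23 + 266/39 = 6157/897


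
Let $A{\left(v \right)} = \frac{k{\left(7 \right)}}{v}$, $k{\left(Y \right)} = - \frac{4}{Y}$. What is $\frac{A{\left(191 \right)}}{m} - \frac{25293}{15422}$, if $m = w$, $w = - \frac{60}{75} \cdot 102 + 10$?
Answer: $- \frac{6053042419}{3690839306} \approx -1.64$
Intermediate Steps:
$A{\left(v \right)} = - \frac{4}{7 v}$ ($A{\left(v \right)} = \frac{\left(-4\right) \frac{1}{7}}{v} = - \frac{4}{7 v}$)
$w = - \frac{358}{5}$ ($w = \left(-60\right) \frac{1}{75} \cdot 102 + 10 = \left(- \frac{4}{5}\right) 102 + 10 = - \frac{408}{5} + 10 = - \frac{358}{5} \approx -71.6$)
$m = - \frac{358}{5} \approx -71.6$
$\frac{A{\left(191 \right)}}{m} - \frac{25293}{15422} = \frac{\left(- \frac{4}{7}\right) \frac{1}{191}}{- \frac{358}{5}} - \frac{25293}{15422} = \left(- \frac{4}{7}\right) \frac{1}{191} \left(- \frac{5}{358}\right) - \frac{25293}{15422} = \left(- \frac{4}{1337}\right) \left(- \frac{5}{358}\right) - \frac{25293}{15422} = \frac{10}{239323} - \frac{25293}{15422} = - \frac{6053042419}{3690839306}$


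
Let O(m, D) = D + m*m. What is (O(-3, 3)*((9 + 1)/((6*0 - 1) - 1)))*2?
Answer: -120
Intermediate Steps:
O(m, D) = D + m²
(O(-3, 3)*((9 + 1)/((6*0 - 1) - 1)))*2 = ((3 + (-3)²)*((9 + 1)/((6*0 - 1) - 1)))*2 = ((3 + 9)*(10/((0 - 1) - 1)))*2 = (12*(10/(-1 - 1)))*2 = (12*(10/(-2)))*2 = (12*(10*(-½)))*2 = (12*(-5))*2 = -60*2 = -120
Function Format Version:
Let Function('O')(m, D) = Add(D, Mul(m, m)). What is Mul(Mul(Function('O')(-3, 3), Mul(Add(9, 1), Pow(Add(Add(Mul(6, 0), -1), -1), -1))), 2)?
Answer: -120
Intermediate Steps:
Function('O')(m, D) = Add(D, Pow(m, 2))
Mul(Mul(Function('O')(-3, 3), Mul(Add(9, 1), Pow(Add(Add(Mul(6, 0), -1), -1), -1))), 2) = Mul(Mul(Add(3, Pow(-3, 2)), Mul(Add(9, 1), Pow(Add(Add(Mul(6, 0), -1), -1), -1))), 2) = Mul(Mul(Add(3, 9), Mul(10, Pow(Add(Add(0, -1), -1), -1))), 2) = Mul(Mul(12, Mul(10, Pow(Add(-1, -1), -1))), 2) = Mul(Mul(12, Mul(10, Pow(-2, -1))), 2) = Mul(Mul(12, Mul(10, Rational(-1, 2))), 2) = Mul(Mul(12, -5), 2) = Mul(-60, 2) = -120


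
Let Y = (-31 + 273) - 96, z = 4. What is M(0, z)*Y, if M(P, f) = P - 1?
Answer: -146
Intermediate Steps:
M(P, f) = -1 + P
Y = 146 (Y = 242 - 96 = 146)
M(0, z)*Y = (-1 + 0)*146 = -1*146 = -146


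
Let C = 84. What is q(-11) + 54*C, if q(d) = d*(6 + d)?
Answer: 4591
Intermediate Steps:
q(-11) + 54*C = -11*(6 - 11) + 54*84 = -11*(-5) + 4536 = 55 + 4536 = 4591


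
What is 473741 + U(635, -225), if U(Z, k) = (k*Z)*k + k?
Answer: 32620391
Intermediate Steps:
U(Z, k) = k + Z*k² (U(Z, k) = (Z*k)*k + k = Z*k² + k = k + Z*k²)
473741 + U(635, -225) = 473741 - 225*(1 + 635*(-225)) = 473741 - 225*(1 - 142875) = 473741 - 225*(-142874) = 473741 + 32146650 = 32620391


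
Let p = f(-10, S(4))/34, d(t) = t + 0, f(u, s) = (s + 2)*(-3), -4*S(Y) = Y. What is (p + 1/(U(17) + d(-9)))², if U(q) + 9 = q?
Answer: 1369/1156 ≈ 1.1843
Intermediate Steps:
S(Y) = -Y/4
U(q) = -9 + q
f(u, s) = -6 - 3*s (f(u, s) = (2 + s)*(-3) = -6 - 3*s)
d(t) = t
p = -3/34 (p = (-6 - (-3)*4/4)/34 = (-6 - 3*(-1))*(1/34) = (-6 + 3)*(1/34) = -3*1/34 = -3/34 ≈ -0.088235)
(p + 1/(U(17) + d(-9)))² = (-3/34 + 1/((-9 + 17) - 9))² = (-3/34 + 1/(8 - 9))² = (-3/34 + 1/(-1))² = (-3/34 - 1)² = (-37/34)² = 1369/1156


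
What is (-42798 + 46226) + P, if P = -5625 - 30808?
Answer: -33005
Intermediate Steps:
P = -36433
(-42798 + 46226) + P = (-42798 + 46226) - 36433 = 3428 - 36433 = -33005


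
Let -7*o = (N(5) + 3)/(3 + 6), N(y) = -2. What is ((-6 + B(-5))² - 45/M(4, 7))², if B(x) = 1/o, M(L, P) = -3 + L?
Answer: 22240656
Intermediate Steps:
o = -1/63 (o = -(-2 + 3)/(7*(3 + 6)) = -1/(7*9) = -⅐*⅑ = -1/63 ≈ -0.015873)
B(x) = -63 (B(x) = 1/(-1/63) = -63)
((-6 + B(-5))² - 45/M(4, 7))² = ((-6 - 63)² - 45/(-3 + 4))² = ((-69)² - 45/1)² = (4761 - 45*1)² = (4761 - 45)² = 4716² = 22240656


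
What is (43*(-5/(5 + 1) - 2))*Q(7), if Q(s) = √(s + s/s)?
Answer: -731*√2/3 ≈ -344.60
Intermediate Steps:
Q(s) = √(1 + s) (Q(s) = √(s + 1) = √(1 + s))
(43*(-5/(5 + 1) - 2))*Q(7) = (43*(-5/(5 + 1) - 2))*√(1 + 7) = (43*(-5/6 - 2))*√8 = (43*(-5*⅙ - 2))*(2*√2) = (43*(-⅚ - 2))*(2*√2) = (43*(-17/6))*(2*√2) = -731*√2/3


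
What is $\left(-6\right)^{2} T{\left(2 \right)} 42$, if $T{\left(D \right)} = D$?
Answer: $3024$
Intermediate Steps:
$\left(-6\right)^{2} T{\left(2 \right)} 42 = \left(-6\right)^{2} \cdot 2 \cdot 42 = 36 \cdot 2 \cdot 42 = 72 \cdot 42 = 3024$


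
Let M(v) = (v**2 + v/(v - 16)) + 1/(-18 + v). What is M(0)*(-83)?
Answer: 83/18 ≈ 4.6111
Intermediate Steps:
M(v) = v**2 + 1/(-18 + v) + v/(-16 + v) (M(v) = (v**2 + v/(-16 + v)) + 1/(-18 + v) = v**2 + 1/(-18 + v) + v/(-16 + v))
M(0)*(-83) = ((-16 + 0**4 - 34*0**3 - 17*0 + 289*0**2)/(288 + 0**2 - 34*0))*(-83) = ((-16 + 0 - 34*0 + 0 + 289*0)/(288 + 0 + 0))*(-83) = ((-16 + 0 + 0 + 0 + 0)/288)*(-83) = ((1/288)*(-16))*(-83) = -1/18*(-83) = 83/18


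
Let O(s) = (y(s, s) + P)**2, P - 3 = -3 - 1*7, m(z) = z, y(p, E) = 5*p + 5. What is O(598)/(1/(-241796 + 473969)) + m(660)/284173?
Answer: 589054816641014436/284173 ≈ 2.0729e+12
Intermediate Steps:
y(p, E) = 5 + 5*p
P = -7 (P = 3 + (-3 - 1*7) = 3 + (-3 - 7) = 3 - 10 = -7)
O(s) = (-2 + 5*s)**2 (O(s) = ((5 + 5*s) - 7)**2 = (-2 + 5*s)**2)
O(598)/(1/(-241796 + 473969)) + m(660)/284173 = (-2 + 5*598)**2/(1/(-241796 + 473969)) + 660/284173 = (-2 + 2990)**2/(1/232173) + 660*(1/284173) = 2988**2/(1/232173) + 660/284173 = 8928144*232173 + 660/284173 = 2072873976912 + 660/284173 = 589054816641014436/284173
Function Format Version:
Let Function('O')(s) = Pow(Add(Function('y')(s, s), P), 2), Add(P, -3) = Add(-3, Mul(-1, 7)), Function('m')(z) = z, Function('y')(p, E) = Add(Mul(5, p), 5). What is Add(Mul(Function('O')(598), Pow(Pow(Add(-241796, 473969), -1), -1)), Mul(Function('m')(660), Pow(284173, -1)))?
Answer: Rational(589054816641014436, 284173) ≈ 2.0729e+12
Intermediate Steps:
Function('y')(p, E) = Add(5, Mul(5, p))
P = -7 (P = Add(3, Add(-3, Mul(-1, 7))) = Add(3, Add(-3, -7)) = Add(3, -10) = -7)
Function('O')(s) = Pow(Add(-2, Mul(5, s)), 2) (Function('O')(s) = Pow(Add(Add(5, Mul(5, s)), -7), 2) = Pow(Add(-2, Mul(5, s)), 2))
Add(Mul(Function('O')(598), Pow(Pow(Add(-241796, 473969), -1), -1)), Mul(Function('m')(660), Pow(284173, -1))) = Add(Mul(Pow(Add(-2, Mul(5, 598)), 2), Pow(Pow(Add(-241796, 473969), -1), -1)), Mul(660, Pow(284173, -1))) = Add(Mul(Pow(Add(-2, 2990), 2), Pow(Pow(232173, -1), -1)), Mul(660, Rational(1, 284173))) = Add(Mul(Pow(2988, 2), Pow(Rational(1, 232173), -1)), Rational(660, 284173)) = Add(Mul(8928144, 232173), Rational(660, 284173)) = Add(2072873976912, Rational(660, 284173)) = Rational(589054816641014436, 284173)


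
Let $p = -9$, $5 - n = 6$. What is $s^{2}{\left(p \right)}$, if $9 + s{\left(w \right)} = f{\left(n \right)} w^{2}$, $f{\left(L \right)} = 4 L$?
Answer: $110889$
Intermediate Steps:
$n = -1$ ($n = 5 - 6 = -1$)
$s{\left(w \right)} = -9 - 4 w^{2}$ ($s{\left(w \right)} = -9 + 4 \left(-1\right) w^{2} = -9 - 4 w^{2}$)
$s^{2}{\left(p \right)} = \left(-9 - 4 \left(-9\right)^{2}\right)^{2} = \left(-9 - 324\right)^{2} = \left(-333\right)^{2} = 110889$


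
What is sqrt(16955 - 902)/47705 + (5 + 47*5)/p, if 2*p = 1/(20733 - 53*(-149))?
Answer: 13742400 + sqrt(16053)/47705 ≈ 1.3742e+7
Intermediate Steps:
p = 1/57260 (p = 1/(2*(20733 - 53*(-149))) = 1/(2*(20733 + 7897)) = (1/2)/28630 = (1/2)*(1/28630) = 1/57260 ≈ 1.7464e-5)
sqrt(16955 - 902)/47705 + (5 + 47*5)/p = sqrt(16955 - 902)/47705 + (5 + 47*5)/(1/57260) = sqrt(16053)*(1/47705) + (5 + 235)*57260 = sqrt(16053)/47705 + 240*57260 = sqrt(16053)/47705 + 13742400 = 13742400 + sqrt(16053)/47705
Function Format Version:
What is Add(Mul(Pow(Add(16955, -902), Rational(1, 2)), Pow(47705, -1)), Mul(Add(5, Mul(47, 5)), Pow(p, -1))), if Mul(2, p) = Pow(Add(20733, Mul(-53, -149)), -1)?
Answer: Add(13742400, Mul(Rational(1, 47705), Pow(16053, Rational(1, 2)))) ≈ 1.3742e+7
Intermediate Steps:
p = Rational(1, 57260) (p = Mul(Rational(1, 2), Pow(Add(20733, Mul(-53, -149)), -1)) = Mul(Rational(1, 2), Pow(Add(20733, 7897), -1)) = Mul(Rational(1, 2), Pow(28630, -1)) = Mul(Rational(1, 2), Rational(1, 28630)) = Rational(1, 57260) ≈ 1.7464e-5)
Add(Mul(Pow(Add(16955, -902), Rational(1, 2)), Pow(47705, -1)), Mul(Add(5, Mul(47, 5)), Pow(p, -1))) = Add(Mul(Pow(Add(16955, -902), Rational(1, 2)), Pow(47705, -1)), Mul(Add(5, Mul(47, 5)), Pow(Rational(1, 57260), -1))) = Add(Mul(Pow(16053, Rational(1, 2)), Rational(1, 47705)), Mul(Add(5, 235), 57260)) = Add(Mul(Rational(1, 47705), Pow(16053, Rational(1, 2))), Mul(240, 57260)) = Add(Mul(Rational(1, 47705), Pow(16053, Rational(1, 2))), 13742400) = Add(13742400, Mul(Rational(1, 47705), Pow(16053, Rational(1, 2))))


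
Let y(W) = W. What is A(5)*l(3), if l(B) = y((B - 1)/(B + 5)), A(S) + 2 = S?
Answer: 3/4 ≈ 0.75000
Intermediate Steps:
A(S) = -2 + S
l(B) = (-1 + B)/(5 + B) (l(B) = (B - 1)/(B + 5) = (-1 + B)/(5 + B))
A(5)*l(3) = (-2 + 5)*((-1 + 3)/(5 + 3)) = 3*(2/8) = 3*((1/8)*2) = 3*(1/4) = 3/4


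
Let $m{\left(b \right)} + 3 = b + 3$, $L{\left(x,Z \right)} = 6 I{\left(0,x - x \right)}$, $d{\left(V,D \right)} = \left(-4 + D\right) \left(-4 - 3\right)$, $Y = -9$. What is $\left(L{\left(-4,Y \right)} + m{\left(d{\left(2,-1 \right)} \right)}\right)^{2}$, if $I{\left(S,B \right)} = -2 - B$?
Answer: $529$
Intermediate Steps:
$d{\left(V,D \right)} = 28 - 7 D$ ($d{\left(V,D \right)} = \left(-4 + D\right) \left(-7\right) = 28 - 7 D$)
$L{\left(x,Z \right)} = -12$ ($L{\left(x,Z \right)} = 6 \left(-2 - \left(x - x\right)\right) = 6 \left(-2 - 0\right) = 6 \left(-2 + 0\right) = 6 \left(-2\right) = -12$)
$m{\left(b \right)} = b$ ($m{\left(b \right)} = -3 + \left(b + 3\right) = -3 + \left(3 + b\right) = b$)
$\left(L{\left(-4,Y \right)} + m{\left(d{\left(2,-1 \right)} \right)}\right)^{2} = \left(-12 + \left(28 - -7\right)\right)^{2} = \left(-12 + \left(28 + 7\right)\right)^{2} = \left(-12 + 35\right)^{2} = 23^{2} = 529$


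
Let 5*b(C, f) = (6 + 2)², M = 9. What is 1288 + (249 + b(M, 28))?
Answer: 7749/5 ≈ 1549.8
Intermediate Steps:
b(C, f) = 64/5 (b(C, f) = (6 + 2)²/5 = (⅕)*8² = (⅕)*64 = 64/5)
1288 + (249 + b(M, 28)) = 1288 + (249 + 64/5) = 1288 + 1309/5 = 7749/5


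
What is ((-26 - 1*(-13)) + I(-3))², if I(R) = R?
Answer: 256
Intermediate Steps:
((-26 - 1*(-13)) + I(-3))² = ((-26 - 1*(-13)) - 3)² = ((-26 + 13) - 3)² = (-13 - 3)² = (-16)² = 256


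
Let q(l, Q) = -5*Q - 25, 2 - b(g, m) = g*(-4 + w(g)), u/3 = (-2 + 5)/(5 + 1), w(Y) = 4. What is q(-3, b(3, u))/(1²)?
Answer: -35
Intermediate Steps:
u = 3/2 (u = 3*((-2 + 5)/(5 + 1)) = 3*(3/6) = 3*(3*(⅙)) = 3*(½) = 3/2 ≈ 1.5000)
b(g, m) = 2 (b(g, m) = 2 - g*(-4 + 4) = 2 - g*0 = 2 - 1*0 = 2 + 0 = 2)
q(l, Q) = -25 - 5*Q
q(-3, b(3, u))/(1²) = (-25 - 5*2)/(1²) = (-25 - 10)/1 = -35*1 = -35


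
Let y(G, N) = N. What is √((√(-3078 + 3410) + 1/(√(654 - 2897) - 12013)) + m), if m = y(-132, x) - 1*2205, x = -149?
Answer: √((-1 + 2*(-1177 + √83)*(12013 - I*√2243))/(12013 - I*√2243)) ≈ 0.e-9 - 48.33*I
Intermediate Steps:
m = -2354 (m = -149 - 1*2205 = -149 - 2205 = -2354)
√((√(-3078 + 3410) + 1/(√(654 - 2897) - 12013)) + m) = √((√(-3078 + 3410) + 1/(√(654 - 2897) - 12013)) - 2354) = √((√332 + 1/(√(-2243) - 12013)) - 2354) = √((2*√83 + 1/(I*√2243 - 12013)) - 2354) = √((2*√83 + 1/(-12013 + I*√2243)) - 2354) = √((1/(-12013 + I*√2243) + 2*√83) - 2354) = √(-2354 + 1/(-12013 + I*√2243) + 2*√83)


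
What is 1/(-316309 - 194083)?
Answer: -1/510392 ≈ -1.9593e-6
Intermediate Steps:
1/(-316309 - 194083) = 1/(-510392) = -1/510392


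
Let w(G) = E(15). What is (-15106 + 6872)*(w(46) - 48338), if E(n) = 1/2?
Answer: 398010975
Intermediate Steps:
E(n) = ½
w(G) = ½
(-15106 + 6872)*(w(46) - 48338) = (-15106 + 6872)*(½ - 48338) = -8234*(-96675/2) = 398010975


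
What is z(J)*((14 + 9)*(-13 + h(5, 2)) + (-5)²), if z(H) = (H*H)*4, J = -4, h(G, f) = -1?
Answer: -19008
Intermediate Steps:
z(H) = 4*H² (z(H) = H²*4 = 4*H²)
z(J)*((14 + 9)*(-13 + h(5, 2)) + (-5)²) = (4*(-4)²)*((14 + 9)*(-13 - 1) + (-5)²) = (4*16)*(23*(-14) + 25) = 64*(-322 + 25) = 64*(-297) = -19008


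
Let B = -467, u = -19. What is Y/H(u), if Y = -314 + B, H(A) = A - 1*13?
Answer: 781/32 ≈ 24.406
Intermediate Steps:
H(A) = -13 + A (H(A) = A - 13 = -13 + A)
Y = -781 (Y = -314 - 467 = -781)
Y/H(u) = -781/(-13 - 19) = -781/(-32) = -781*(-1/32) = 781/32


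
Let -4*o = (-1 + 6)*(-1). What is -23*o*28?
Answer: -805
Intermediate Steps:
o = 5/4 (o = -(-1 + 6)*(-1)/4 = -5*(-1)/4 = -¼*(-5) = 5/4 ≈ 1.2500)
-23*o*28 = -23*5/4*28 = -115/4*28 = -805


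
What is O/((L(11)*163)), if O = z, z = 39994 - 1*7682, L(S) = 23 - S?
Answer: 8078/489 ≈ 16.519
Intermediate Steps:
z = 32312 (z = 39994 - 7682 = 32312)
O = 32312
O/((L(11)*163)) = 32312/(((23 - 1*11)*163)) = 32312/(((23 - 11)*163)) = 32312/((12*163)) = 32312/1956 = 32312*(1/1956) = 8078/489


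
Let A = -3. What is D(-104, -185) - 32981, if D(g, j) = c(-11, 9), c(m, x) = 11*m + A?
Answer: -33105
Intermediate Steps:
c(m, x) = -3 + 11*m (c(m, x) = 11*m - 3 = -3 + 11*m)
D(g, j) = -124 (D(g, j) = -3 + 11*(-11) = -3 - 121 = -124)
D(-104, -185) - 32981 = -124 - 32981 = -33105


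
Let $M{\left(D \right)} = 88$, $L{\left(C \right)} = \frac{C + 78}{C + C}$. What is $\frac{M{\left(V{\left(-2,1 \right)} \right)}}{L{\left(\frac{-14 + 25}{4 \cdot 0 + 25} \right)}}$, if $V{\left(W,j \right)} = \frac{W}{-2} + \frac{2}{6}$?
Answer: $\frac{1936}{1961} \approx 0.98725$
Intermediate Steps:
$V{\left(W,j \right)} = \frac{1}{3} - \frac{W}{2}$ ($V{\left(W,j \right)} = W \left(- \frac{1}{2}\right) + 2 \cdot \frac{1}{6} = - \frac{W}{2} + \frac{1}{3} = \frac{1}{3} - \frac{W}{2}$)
$L{\left(C \right)} = \frac{78 + C}{2 C}$
$\frac{M{\left(V{\left(-2,1 \right)} \right)}}{L{\left(\frac{-14 + 25}{4 \cdot 0 + 25} \right)}} = \frac{88}{\frac{1}{2} \frac{1}{\left(-14 + 25\right) \frac{1}{4 \cdot 0 + 25}} \left(78 + \frac{-14 + 25}{4 \cdot 0 + 25}\right)} = \frac{88}{\frac{1}{2} \frac{1}{11 \frac{1}{0 + 25}} \left(78 + \frac{11}{0 + 25}\right)} = \frac{88}{\frac{1}{2} \frac{1}{11 \cdot \frac{1}{25}} \left(78 + \frac{11}{25}\right)} = \frac{88}{\frac{1}{2} \frac{1}{11 \cdot \frac{1}{25}} \left(78 + 11 \cdot \frac{1}{25}\right)} = \frac{88}{\frac{1}{2} \frac{1}{\frac{11}{25}} \left(78 + \frac{11}{25}\right)} = \frac{88}{\frac{1}{2} \cdot \frac{25}{11} \cdot \frac{1961}{25}} = \frac{88}{\frac{1961}{22}} = 88 \cdot \frac{22}{1961} = \frac{1936}{1961}$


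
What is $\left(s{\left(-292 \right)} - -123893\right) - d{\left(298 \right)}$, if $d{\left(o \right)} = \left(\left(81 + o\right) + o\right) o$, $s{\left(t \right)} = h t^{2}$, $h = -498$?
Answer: $-42539325$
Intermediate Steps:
$s{\left(t \right)} = - 498 t^{2}$
$d{\left(o \right)} = o \left(81 + 2 o\right)$ ($d{\left(o \right)} = \left(81 + 2 o\right) o = o \left(81 + 2 o\right)$)
$\left(s{\left(-292 \right)} - -123893\right) - d{\left(298 \right)} = \left(- 498 \left(-292\right)^{2} - -123893\right) - 298 \left(81 + 2 \cdot 298\right) = \left(\left(-498\right) 85264 + 123893\right) - 298 \left(81 + 596\right) = \left(-42461472 + 123893\right) - 298 \cdot 677 = -42337579 - 201746 = -42539325$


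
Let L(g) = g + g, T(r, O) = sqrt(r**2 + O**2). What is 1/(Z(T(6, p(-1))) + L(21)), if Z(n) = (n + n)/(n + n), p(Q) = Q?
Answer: 1/43 ≈ 0.023256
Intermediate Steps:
T(r, O) = sqrt(O**2 + r**2)
Z(n) = 1 (Z(n) = (2*n)/((2*n)) = (2*n)*(1/(2*n)) = 1)
L(g) = 2*g
1/(Z(T(6, p(-1))) + L(21)) = 1/(1 + 2*21) = 1/(1 + 42) = 1/43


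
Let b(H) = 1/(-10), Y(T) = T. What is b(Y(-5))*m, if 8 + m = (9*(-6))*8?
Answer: 44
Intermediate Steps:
b(H) = -⅒
m = -440 (m = -8 + (9*(-6))*8 = -8 - 54*8 = -8 - 432 = -440)
b(Y(-5))*m = -⅒*(-440) = 44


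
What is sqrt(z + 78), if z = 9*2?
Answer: 4*sqrt(6) ≈ 9.7980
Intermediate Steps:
z = 18
sqrt(z + 78) = sqrt(18 + 78) = sqrt(96) = 4*sqrt(6)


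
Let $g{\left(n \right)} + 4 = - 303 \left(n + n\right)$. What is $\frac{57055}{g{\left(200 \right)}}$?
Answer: $- \frac{57055}{121204} \approx -0.47074$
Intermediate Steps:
$g{\left(n \right)} = -4 - 606 n$ ($g{\left(n \right)} = -4 - 303 \left(n + n\right) = -4 - 303 \cdot 2 n = -4 - 606 n$)
$\frac{57055}{g{\left(200 \right)}} = \frac{57055}{-4 - 121200} = \frac{57055}{-121204} = 57055 \left(- \frac{1}{121204}\right) = - \frac{57055}{121204}$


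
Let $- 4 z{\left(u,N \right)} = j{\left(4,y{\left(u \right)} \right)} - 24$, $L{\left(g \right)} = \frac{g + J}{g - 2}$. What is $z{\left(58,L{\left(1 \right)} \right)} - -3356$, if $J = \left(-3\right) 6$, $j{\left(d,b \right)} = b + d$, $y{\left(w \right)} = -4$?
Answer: $3362$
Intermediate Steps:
$J = -18$
$L{\left(g \right)} = \frac{-18 + g}{-2 + g}$ ($L{\left(g \right)} = \frac{g - 18}{g - 2} = \frac{-18 + g}{-2 + g}$)
$z{\left(u,N \right)} = 6$ ($z{\left(u,N \right)} = - \frac{\left(-4 + 4\right) - 24}{4} = - \frac{0 - 24}{4} = \left(- \frac{1}{4}\right) \left(-24\right) = 6$)
$z{\left(58,L{\left(1 \right)} \right)} - -3356 = 6 - -3356 = 6 + 3356 = 3362$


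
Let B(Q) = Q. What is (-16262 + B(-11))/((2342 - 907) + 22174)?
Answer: -16273/23609 ≈ -0.68927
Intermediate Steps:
(-16262 + B(-11))/((2342 - 907) + 22174) = (-16262 - 11)/((2342 - 907) + 22174) = -16273/(1435 + 22174) = -16273/23609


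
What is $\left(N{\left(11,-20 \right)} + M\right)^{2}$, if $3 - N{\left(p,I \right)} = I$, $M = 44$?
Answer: $4489$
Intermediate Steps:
$N{\left(p,I \right)} = 3 - I$
$\left(N{\left(11,-20 \right)} + M\right)^{2} = \left(\left(3 - -20\right) + 44\right)^{2} = \left(\left(3 + 20\right) + 44\right)^{2} = \left(23 + 44\right)^{2} = 67^{2} = 4489$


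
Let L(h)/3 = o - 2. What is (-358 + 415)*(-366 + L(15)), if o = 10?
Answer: -19494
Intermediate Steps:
L(h) = 24 (L(h) = 3*(10 - 2) = 3*8 = 24)
(-358 + 415)*(-366 + L(15)) = (-358 + 415)*(-366 + 24) = 57*(-342) = -19494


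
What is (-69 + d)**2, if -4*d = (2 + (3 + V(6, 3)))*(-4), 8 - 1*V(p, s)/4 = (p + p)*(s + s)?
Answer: 102400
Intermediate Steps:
V(p, s) = 32 - 16*p*s (V(p, s) = 32 - 4*(p + p)*(s + s) = 32 - 4*2*p*2*s = 32 - 16*p*s)
d = -251 (d = -(2 + (3 + (32 - 16*6*3)))*(-4)/4 = -(2 + (3 + (32 - 288)))*(-4)/4 = -(2 + (3 - 256))*(-4)/4 = -(2 - 253)*(-4)/4 = -(-251)*(-4)/4 = -1/4*1004 = -251)
(-69 + d)**2 = (-69 - 251)**2 = (-320)**2 = 102400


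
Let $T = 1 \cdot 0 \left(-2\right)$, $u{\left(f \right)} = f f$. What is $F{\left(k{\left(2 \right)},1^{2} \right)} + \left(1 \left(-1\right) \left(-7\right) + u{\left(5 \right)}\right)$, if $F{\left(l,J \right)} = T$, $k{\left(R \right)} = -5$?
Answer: $32$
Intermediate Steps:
$u{\left(f \right)} = f^{2}$
$T = 0$ ($T = 0 \left(-2\right) = 0$)
$F{\left(l,J \right)} = 0$
$F{\left(k{\left(2 \right)},1^{2} \right)} + \left(1 \left(-1\right) \left(-7\right) + u{\left(5 \right)}\right) = 0 + \left(1 \left(-1\right) \left(-7\right) + 5^{2}\right) = 0 + \left(\left(-1\right) \left(-7\right) + 25\right) = 0 + \left(7 + 25\right) = 0 + 32 = 32$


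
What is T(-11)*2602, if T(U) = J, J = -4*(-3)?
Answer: 31224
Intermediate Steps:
J = 12
T(U) = 12
T(-11)*2602 = 12*2602 = 31224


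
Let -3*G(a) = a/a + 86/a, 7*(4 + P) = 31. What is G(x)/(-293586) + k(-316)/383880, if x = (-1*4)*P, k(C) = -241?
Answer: -115568389/169052690520 ≈ -0.00068362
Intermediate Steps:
P = 3/7 (P = -4 + (1/7)*31 = -4 + 31/7 = 3/7 ≈ 0.42857)
x = -12/7 (x = -1*4*(3/7) = -4*3/7 = -12/7 ≈ -1.7143)
G(a) = -1/3 - 86/(3*a) (G(a) = -(a/a + 86/a)/3 = -(1 + 86/a)/3 = -1/3 - 86/(3*a))
G(x)/(-293586) + k(-316)/383880 = ((-86 - 1*(-12/7))/(3*(-12/7)))/(-293586) - 241/383880 = ((1/3)*(-7/12)*(-86 + 12/7))*(-1/293586) - 241*1/383880 = ((1/3)*(-7/12)*(-590/7))*(-1/293586) - 241/383880 = (295/18)*(-1/293586) - 241/383880 = -295/5284548 - 241/383880 = -115568389/169052690520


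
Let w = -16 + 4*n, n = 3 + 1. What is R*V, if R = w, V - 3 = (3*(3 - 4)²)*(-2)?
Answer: 0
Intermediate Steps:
n = 4
V = -3 (V = 3 + (3*(3 - 4)²)*(-2) = 3 + (3*(-1)²)*(-2) = 3 + (3*1)*(-2) = 3 + 3*(-2) = 3 - 6 = -3)
w = 0 (w = -16 + 4*4 = -16 + 16 = 0)
R = 0
R*V = 0*(-3) = 0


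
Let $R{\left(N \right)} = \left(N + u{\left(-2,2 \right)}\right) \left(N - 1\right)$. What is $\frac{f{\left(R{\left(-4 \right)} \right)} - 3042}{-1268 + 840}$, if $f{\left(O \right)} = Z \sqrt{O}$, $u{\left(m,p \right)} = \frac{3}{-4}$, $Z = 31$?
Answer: $\frac{1521}{214} - \frac{31 \sqrt{95}}{856} \approx 6.7545$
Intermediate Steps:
$u{\left(m,p \right)} = - \frac{3}{4}$ ($u{\left(m,p \right)} = 3 \left(- \frac{1}{4}\right) = - \frac{3}{4}$)
$R{\left(N \right)} = \left(-1 + N\right) \left(- \frac{3}{4} + N\right)$ ($R{\left(N \right)} = \left(N - \frac{3}{4}\right) \left(N - 1\right) = \left(- \frac{3}{4} + N\right) \left(-1 + N\right) = \left(-1 + N\right) \left(- \frac{3}{4} + N\right)$)
$f{\left(O \right)} = 31 \sqrt{O}$
$\frac{f{\left(R{\left(-4 \right)} \right)} - 3042}{-1268 + 840} = \frac{31 \sqrt{\frac{3}{4} + \left(-4\right)^{2} - -7} - 3042}{-1268 + 840} = \frac{31 \sqrt{\frac{3}{4} + 16 + 7} - 3042}{-428} = \left(31 \sqrt{\frac{95}{4}} - 3042\right) \left(- \frac{1}{428}\right) = \left(31 \frac{\sqrt{95}}{2} - 3042\right) \left(- \frac{1}{428}\right) = \left(\frac{31 \sqrt{95}}{2} - 3042\right) \left(- \frac{1}{428}\right) = \left(-3042 + \frac{31 \sqrt{95}}{2}\right) \left(- \frac{1}{428}\right) = \frac{1521}{214} - \frac{31 \sqrt{95}}{856}$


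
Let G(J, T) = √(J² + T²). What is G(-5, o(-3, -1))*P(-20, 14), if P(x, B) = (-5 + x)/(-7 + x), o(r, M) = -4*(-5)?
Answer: 125*√17/27 ≈ 19.088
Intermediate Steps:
o(r, M) = 20
P(x, B) = (-5 + x)/(-7 + x)
G(-5, o(-3, -1))*P(-20, 14) = √((-5)² + 20²)*((-5 - 20)/(-7 - 20)) = √(25 + 400)*(-25/(-27)) = √425*(-1/27*(-25)) = (5*√17)*(25/27) = 125*√17/27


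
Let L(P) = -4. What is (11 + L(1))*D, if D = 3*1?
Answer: 21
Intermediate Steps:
D = 3
(11 + L(1))*D = (11 - 4)*3 = 7*3 = 21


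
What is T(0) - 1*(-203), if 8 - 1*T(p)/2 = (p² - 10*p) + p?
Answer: 219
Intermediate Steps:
T(p) = 16 - 2*p² + 18*p (T(p) = 16 - 2*((p² - 10*p) + p) = 16 - 2*(p² - 9*p) = 16 + (-2*p² + 18*p) = 16 - 2*p² + 18*p)
T(0) - 1*(-203) = (16 - 2*0² + 18*0) - 1*(-203) = (16 - 2*0 + 0) + 203 = (16 + 0 + 0) + 203 = 16 + 203 = 219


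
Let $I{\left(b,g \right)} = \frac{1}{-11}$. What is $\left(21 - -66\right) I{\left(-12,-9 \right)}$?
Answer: $- \frac{87}{11} \approx -7.9091$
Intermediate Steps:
$I{\left(b,g \right)} = - \frac{1}{11}$
$\left(21 - -66\right) I{\left(-12,-9 \right)} = \left(21 - -66\right) \left(- \frac{1}{11}\right) = \left(21 + 66\right) \left(- \frac{1}{11}\right) = 87 \left(- \frac{1}{11}\right) = - \frac{87}{11}$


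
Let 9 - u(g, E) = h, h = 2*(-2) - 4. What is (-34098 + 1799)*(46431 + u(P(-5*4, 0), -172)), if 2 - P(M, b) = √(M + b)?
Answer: -1500223952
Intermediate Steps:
h = -8 (h = -4 - 4 = -8)
P(M, b) = 2 - √(M + b)
u(g, E) = 17 (u(g, E) = 9 - 1*(-8) = 9 + 8 = 17)
(-34098 + 1799)*(46431 + u(P(-5*4, 0), -172)) = (-34098 + 1799)*(46431 + 17) = -32299*46448 = -1500223952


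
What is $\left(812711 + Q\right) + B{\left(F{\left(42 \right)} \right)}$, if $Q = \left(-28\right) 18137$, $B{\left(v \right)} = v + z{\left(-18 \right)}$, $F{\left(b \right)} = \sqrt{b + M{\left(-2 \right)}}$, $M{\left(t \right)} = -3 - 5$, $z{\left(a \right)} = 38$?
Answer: $304913 + \sqrt{34} \approx 3.0492 \cdot 10^{5}$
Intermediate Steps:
$M{\left(t \right)} = -8$
$F{\left(b \right)} = \sqrt{-8 + b}$ ($F{\left(b \right)} = \sqrt{b - 8} = \sqrt{-8 + b}$)
$B{\left(v \right)} = 38 + v$ ($B{\left(v \right)} = v + 38 = 38 + v$)
$Q = -507836$
$\left(812711 + Q\right) + B{\left(F{\left(42 \right)} \right)} = \left(812711 - 507836\right) + \left(38 + \sqrt{-8 + 42}\right) = 304875 + \left(38 + \sqrt{34}\right) = 304913 + \sqrt{34}$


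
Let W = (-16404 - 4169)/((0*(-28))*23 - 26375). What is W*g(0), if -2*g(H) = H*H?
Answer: 0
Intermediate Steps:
g(H) = -H**2/2 (g(H) = -H*H/2 = -H**2/2)
W = 20573/26375 (W = -20573/(0*23 - 26375) = -20573/(0 - 26375) = -20573/(-26375) = -20573*(-1/26375) = 20573/26375 ≈ 0.78002)
W*g(0) = 20573*(-1/2*0**2)/26375 = 20573*(-1/2*0)/26375 = (20573/26375)*0 = 0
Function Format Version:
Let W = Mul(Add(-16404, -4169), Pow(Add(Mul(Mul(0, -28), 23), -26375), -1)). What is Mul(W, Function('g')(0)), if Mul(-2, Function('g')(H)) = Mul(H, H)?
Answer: 0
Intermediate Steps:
Function('g')(H) = Mul(Rational(-1, 2), Pow(H, 2)) (Function('g')(H) = Mul(Rational(-1, 2), Mul(H, H)) = Mul(Rational(-1, 2), Pow(H, 2)))
W = Rational(20573, 26375) (W = Mul(-20573, Pow(Add(Mul(0, 23), -26375), -1)) = Mul(-20573, Pow(Add(0, -26375), -1)) = Mul(-20573, Pow(-26375, -1)) = Mul(-20573, Rational(-1, 26375)) = Rational(20573, 26375) ≈ 0.78002)
Mul(W, Function('g')(0)) = Mul(Rational(20573, 26375), Mul(Rational(-1, 2), Pow(0, 2))) = Mul(Rational(20573, 26375), Mul(Rational(-1, 2), 0)) = Mul(Rational(20573, 26375), 0) = 0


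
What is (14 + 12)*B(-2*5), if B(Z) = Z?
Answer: -260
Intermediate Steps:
(14 + 12)*B(-2*5) = (14 + 12)*(-2*5) = 26*(-10) = -260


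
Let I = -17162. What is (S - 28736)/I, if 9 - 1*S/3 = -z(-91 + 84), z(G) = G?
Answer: 14365/8581 ≈ 1.6740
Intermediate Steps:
S = 6 (S = 27 - (-3)*(-91 + 84) = 27 - (-3)*(-7) = 27 - 3*7 = 27 - 21 = 6)
(S - 28736)/I = (6 - 28736)/(-17162) = -28730*(-1/17162) = 14365/8581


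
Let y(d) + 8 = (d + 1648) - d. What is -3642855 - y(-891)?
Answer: -3644495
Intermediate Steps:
y(d) = 1640 (y(d) = -8 + ((d + 1648) - d) = -8 + ((1648 + d) - d) = -8 + 1648 = 1640)
-3642855 - y(-891) = -3642855 - 1*1640 = -3642855 - 1640 = -3644495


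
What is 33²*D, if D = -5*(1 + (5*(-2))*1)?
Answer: 49005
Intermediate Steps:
D = 45 (D = -5*(1 - 10*1) = -5*(1 - 10) = -5*(-9) = 45)
33²*D = 33²*45 = 1089*45 = 49005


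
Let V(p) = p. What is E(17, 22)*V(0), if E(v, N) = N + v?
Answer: 0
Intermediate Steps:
E(17, 22)*V(0) = (22 + 17)*0 = 39*0 = 0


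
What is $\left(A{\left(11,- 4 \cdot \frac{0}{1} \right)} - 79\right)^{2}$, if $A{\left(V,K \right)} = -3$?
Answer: $6724$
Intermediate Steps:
$\left(A{\left(11,- 4 \cdot \frac{0}{1} \right)} - 79\right)^{2} = \left(-3 - 79\right)^{2} = \left(-82\right)^{2} = 6724$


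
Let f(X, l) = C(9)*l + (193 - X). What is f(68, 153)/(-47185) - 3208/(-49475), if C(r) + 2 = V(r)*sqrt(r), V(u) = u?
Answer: -8811354/466895575 ≈ -0.018872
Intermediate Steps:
C(r) = -2 + r**(3/2) (C(r) = -2 + r*sqrt(r) = -2 + r**(3/2))
f(X, l) = 193 - X + 25*l (f(X, l) = (-2 + 9**(3/2))*l + (193 - X) = (-2 + 27)*l + (193 - X) = 25*l + (193 - X) = 193 - X + 25*l)
f(68, 153)/(-47185) - 3208/(-49475) = (193 - 1*68 + 25*153)/(-47185) - 3208/(-49475) = (193 - 68 + 3825)*(-1/47185) - 3208*(-1/49475) = 3950*(-1/47185) + 3208/49475 = -790/9437 + 3208/49475 = -8811354/466895575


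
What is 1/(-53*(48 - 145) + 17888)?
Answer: 1/23029 ≈ 4.3423e-5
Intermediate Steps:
1/(-53*(48 - 145) + 17888) = 1/(-53*(-97) + 17888) = 1/(5141 + 17888) = 1/23029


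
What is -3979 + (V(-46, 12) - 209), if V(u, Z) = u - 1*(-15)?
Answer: -4219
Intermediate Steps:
V(u, Z) = 15 + u (V(u, Z) = u + 15 = 15 + u)
-3979 + (V(-46, 12) - 209) = -3979 + ((15 - 46) - 209) = -3979 + (-31 - 209) = -3979 - 240 = -4219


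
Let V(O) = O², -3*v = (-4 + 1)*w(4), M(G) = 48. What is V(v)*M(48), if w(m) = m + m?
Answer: 3072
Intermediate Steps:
w(m) = 2*m
v = 8 (v = -(-4 + 1)*2*4/3 = -(-1)*8 = -⅓*(-24) = 8)
V(v)*M(48) = 8²*48 = 64*48 = 3072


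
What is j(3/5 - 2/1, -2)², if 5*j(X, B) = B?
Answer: 4/25 ≈ 0.16000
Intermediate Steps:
j(X, B) = B/5
j(3/5 - 2/1, -2)² = ((⅕)*(-2))² = (-⅖)² = 4/25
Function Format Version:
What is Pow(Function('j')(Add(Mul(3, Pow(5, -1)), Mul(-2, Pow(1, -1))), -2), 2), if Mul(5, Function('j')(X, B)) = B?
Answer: Rational(4, 25) ≈ 0.16000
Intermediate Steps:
Function('j')(X, B) = Mul(Rational(1, 5), B)
Pow(Function('j')(Add(Mul(3, Pow(5, -1)), Mul(-2, Pow(1, -1))), -2), 2) = Pow(Mul(Rational(1, 5), -2), 2) = Pow(Rational(-2, 5), 2) = Rational(4, 25)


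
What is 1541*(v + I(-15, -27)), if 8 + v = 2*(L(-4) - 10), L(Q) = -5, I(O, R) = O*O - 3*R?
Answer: 412988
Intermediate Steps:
I(O, R) = O² - 3*R
v = -38 (v = -8 + 2*(-5 - 10) = -8 + 2*(-15) = -8 - 30 = -38)
1541*(v + I(-15, -27)) = 1541*(-38 + ((-15)² - 3*(-27))) = 1541*(-38 + (225 + 81)) = 1541*(-38 + 306) = 1541*268 = 412988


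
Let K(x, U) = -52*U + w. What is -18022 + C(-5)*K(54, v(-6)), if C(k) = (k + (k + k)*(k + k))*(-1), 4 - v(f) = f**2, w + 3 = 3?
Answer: -176102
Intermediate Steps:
w = 0 (w = -3 + 3 = 0)
v(f) = 4 - f**2
K(x, U) = -52*U (K(x, U) = -52*U + 0 = -52*U)
C(k) = -k - 4*k**2 (C(k) = (k + (2*k)*(2*k))*(-1) = (k + 4*k**2)*(-1) = -k - 4*k**2)
-18022 + C(-5)*K(54, v(-6)) = -18022 + (-1*(-5)*(1 + 4*(-5)))*(-52*(4 - 1*(-6)**2)) = -18022 + (-1*(-5)*(1 - 20))*(-52*(4 - 1*36)) = -18022 + (-1*(-5)*(-19))*(-52*(4 - 36)) = -18022 - (-4940)*(-32) = -18022 - 95*1664 = -18022 - 158080 = -176102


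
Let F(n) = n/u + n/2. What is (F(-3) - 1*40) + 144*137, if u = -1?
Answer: 39379/2 ≈ 19690.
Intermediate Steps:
F(n) = -n/2 (F(n) = n/(-1) + n/2 = n*(-1) + n*(1/2) = -n + n/2 = -n/2)
(F(-3) - 1*40) + 144*137 = (-1/2*(-3) - 1*40) + 144*137 = (3/2 - 40) + 19728 = -77/2 + 19728 = 39379/2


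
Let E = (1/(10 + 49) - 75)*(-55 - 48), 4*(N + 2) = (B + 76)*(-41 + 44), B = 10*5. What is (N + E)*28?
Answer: 12911626/59 ≈ 2.1884e+5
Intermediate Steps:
B = 50
N = 185/2 (N = -2 + ((50 + 76)*(-41 + 44))/4 = -2 + (126*3)/4 = -2 + (1/4)*378 = -2 + 189/2 = 185/2 ≈ 92.500)
E = 455672/59 (E = (1/59 - 75)*(-103) = -4424/59*(-103) = 455672/59 ≈ 7723.3)
(N + E)*28 = (185/2 + 455672/59)*28 = (922259/118)*28 = 12911626/59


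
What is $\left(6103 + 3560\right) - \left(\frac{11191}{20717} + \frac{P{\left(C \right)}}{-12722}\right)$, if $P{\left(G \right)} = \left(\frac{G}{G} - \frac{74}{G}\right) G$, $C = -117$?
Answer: $\frac{2546650127013}{263561674} \approx 9662.4$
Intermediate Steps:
$P{\left(G \right)} = G \left(1 - \frac{74}{G}\right)$ ($P{\left(G \right)} = \left(1 - \frac{74}{G}\right) G = G \left(1 - \frac{74}{G}\right)$)
$\left(6103 + 3560\right) - \left(\frac{11191}{20717} + \frac{P{\left(C \right)}}{-12722}\right) = \left(6103 + 3560\right) - \left(\frac{11191}{20717} + \frac{-74 - 117}{-12722}\right) = 9663 - \left(11191 \cdot \frac{1}{20717} - - \frac{191}{12722}\right) = 9663 - \left(\frac{11191}{20717} + \frac{191}{12722}\right) = 9663 - \frac{146328849}{263561674} = \frac{2546650127013}{263561674}$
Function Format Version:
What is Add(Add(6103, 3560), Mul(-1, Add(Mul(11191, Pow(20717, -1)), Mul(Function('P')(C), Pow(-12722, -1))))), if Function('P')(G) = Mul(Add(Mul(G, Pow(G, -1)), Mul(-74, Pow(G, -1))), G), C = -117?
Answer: Rational(2546650127013, 263561674) ≈ 9662.4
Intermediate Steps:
Function('P')(G) = Mul(G, Add(1, Mul(-74, Pow(G, -1)))) (Function('P')(G) = Mul(Add(1, Mul(-74, Pow(G, -1))), G) = Mul(G, Add(1, Mul(-74, Pow(G, -1)))))
Add(Add(6103, 3560), Mul(-1, Add(Mul(11191, Pow(20717, -1)), Mul(Function('P')(C), Pow(-12722, -1))))) = Add(Add(6103, 3560), Mul(-1, Add(Mul(11191, Pow(20717, -1)), Mul(Add(-74, -117), Pow(-12722, -1))))) = Add(9663, Mul(-1, Add(Mul(11191, Rational(1, 20717)), Mul(-191, Rational(-1, 12722))))) = Add(9663, Mul(-1, Add(Rational(11191, 20717), Rational(191, 12722)))) = Add(9663, Mul(-1, Rational(146328849, 263561674))) = Add(9663, Rational(-146328849, 263561674)) = Rational(2546650127013, 263561674)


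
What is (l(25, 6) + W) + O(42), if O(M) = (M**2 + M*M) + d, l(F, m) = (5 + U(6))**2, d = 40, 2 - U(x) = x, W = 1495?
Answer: 5064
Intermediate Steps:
U(x) = 2 - x
l(F, m) = 1 (l(F, m) = (5 + (2 - 1*6))**2 = (5 + (2 - 6))**2 = (5 - 4)**2 = 1**2 = 1)
O(M) = 40 + 2*M**2 (O(M) = (M**2 + M*M) + 40 = (M**2 + M**2) + 40 = 2*M**2 + 40 = 40 + 2*M**2)
(l(25, 6) + W) + O(42) = (1 + 1495) + (40 + 2*42**2) = 1496 + (40 + 2*1764) = 1496 + (40 + 3528) = 1496 + 3568 = 5064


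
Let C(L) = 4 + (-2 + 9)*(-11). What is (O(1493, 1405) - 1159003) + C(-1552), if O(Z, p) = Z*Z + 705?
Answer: 1070678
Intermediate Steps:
C(L) = -73 (C(L) = 4 + 7*(-11) = 4 - 77 = -73)
O(Z, p) = 705 + Z**2 (O(Z, p) = Z**2 + 705 = 705 + Z**2)
(O(1493, 1405) - 1159003) + C(-1552) = ((705 + 1493**2) - 1159003) - 73 = ((705 + 2229049) - 1159003) - 73 = (2229754 - 1159003) - 73 = 1070751 - 73 = 1070678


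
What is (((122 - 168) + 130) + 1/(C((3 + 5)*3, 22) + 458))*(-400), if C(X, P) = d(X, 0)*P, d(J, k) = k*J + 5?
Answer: -2385650/71 ≈ -33601.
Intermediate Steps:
d(J, k) = 5 + J*k (d(J, k) = J*k + 5 = 5 + J*k)
C(X, P) = 5*P (C(X, P) = (5 + X*0)*P = (5 + 0)*P = 5*P)
(((122 - 168) + 130) + 1/(C((3 + 5)*3, 22) + 458))*(-400) = (((122 - 168) + 130) + 1/(5*22 + 458))*(-400) = ((-46 + 130) + 1/(110 + 458))*(-400) = (84 + 1/568)*(-400) = (47713/568)*(-400) = -2385650/71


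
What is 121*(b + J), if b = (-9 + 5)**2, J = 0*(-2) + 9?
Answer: 3025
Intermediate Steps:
J = 9 (J = 0 + 9 = 9)
b = 16 (b = (-4)**2 = 16)
121*(b + J) = 121*(16 + 9) = 121*25 = 3025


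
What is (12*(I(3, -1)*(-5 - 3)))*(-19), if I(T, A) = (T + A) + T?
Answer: 9120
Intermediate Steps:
I(T, A) = A + 2*T (I(T, A) = (A + T) + T = A + 2*T)
(12*(I(3, -1)*(-5 - 3)))*(-19) = (12*((-1 + 2*3)*(-5 - 3)))*(-19) = (12*((-1 + 6)*(-8)))*(-19) = (12*(5*(-8)))*(-19) = (12*(-40))*(-19) = -480*(-19) = 9120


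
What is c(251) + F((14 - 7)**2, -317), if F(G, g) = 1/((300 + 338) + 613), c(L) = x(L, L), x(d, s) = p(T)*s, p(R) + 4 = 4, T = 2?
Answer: 1/1251 ≈ 0.00079936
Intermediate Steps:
p(R) = 0 (p(R) = -4 + 4 = 0)
x(d, s) = 0 (x(d, s) = 0*s = 0)
c(L) = 0
F(G, g) = 1/1251 (F(G, g) = 1/(638 + 613) = 1/1251)
c(251) + F((14 - 7)**2, -317) = 0 + 1/1251 = 1/1251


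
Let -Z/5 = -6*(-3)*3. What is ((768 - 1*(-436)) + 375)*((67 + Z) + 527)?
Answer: 511596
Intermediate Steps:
Z = -270 (Z = -5*(-6*(-3))*3 = -90*3 = -5*54 = -270)
((768 - 1*(-436)) + 375)*((67 + Z) + 527) = ((768 - 1*(-436)) + 375)*((67 - 270) + 527) = ((768 + 436) + 375)*(-203 + 527) = (1204 + 375)*324 = 1579*324 = 511596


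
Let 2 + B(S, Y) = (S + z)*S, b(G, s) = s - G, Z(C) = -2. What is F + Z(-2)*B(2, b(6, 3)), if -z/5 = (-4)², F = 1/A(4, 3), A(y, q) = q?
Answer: 949/3 ≈ 316.33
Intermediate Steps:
F = ⅓ (F = 1/3 = ⅓ ≈ 0.33333)
z = -80 (z = -5*(-4)² = -5*16 = -80)
B(S, Y) = -2 + S*(-80 + S) (B(S, Y) = -2 + (S - 80)*S = -2 + (-80 + S)*S = -2 + S*(-80 + S))
F + Z(-2)*B(2, b(6, 3)) = ⅓ - 2*(-2 + 2² - 80*2) = ⅓ - 2*(-2 + 4 - 160) = ⅓ - 2*(-158) = ⅓ + 316 = 949/3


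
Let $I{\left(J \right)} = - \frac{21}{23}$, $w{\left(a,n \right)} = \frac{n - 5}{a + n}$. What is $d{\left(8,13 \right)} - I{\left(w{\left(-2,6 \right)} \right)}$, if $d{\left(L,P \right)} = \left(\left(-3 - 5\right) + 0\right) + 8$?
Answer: $\frac{21}{23} \approx 0.91304$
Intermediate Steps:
$w{\left(a,n \right)} = \frac{-5 + n}{a + n}$
$I{\left(J \right)} = - \frac{21}{23}$ ($I{\left(J \right)} = \left(-21\right) \frac{1}{23} = - \frac{21}{23}$)
$d{\left(L,P \right)} = 0$ ($d{\left(L,P \right)} = \left(-8 + 0\right) + 8 = -8 + 8 = 0$)
$d{\left(8,13 \right)} - I{\left(w{\left(-2,6 \right)} \right)} = 0 - - \frac{21}{23} = 0 + \frac{21}{23} = \frac{21}{23}$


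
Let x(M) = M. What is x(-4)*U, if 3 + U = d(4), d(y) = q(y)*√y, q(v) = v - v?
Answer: 12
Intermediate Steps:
q(v) = 0
d(y) = 0 (d(y) = 0*√y = 0)
U = -3 (U = -3 + 0 = -3)
x(-4)*U = -4*(-3) = 12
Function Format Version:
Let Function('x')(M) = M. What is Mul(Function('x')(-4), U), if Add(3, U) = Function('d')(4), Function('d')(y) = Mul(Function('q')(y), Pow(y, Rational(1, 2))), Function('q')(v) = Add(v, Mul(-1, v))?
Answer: 12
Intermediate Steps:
Function('q')(v) = 0
Function('d')(y) = 0 (Function('d')(y) = Mul(0, Pow(y, Rational(1, 2))) = 0)
U = -3 (U = Add(-3, 0) = -3)
Mul(Function('x')(-4), U) = Mul(-4, -3) = 12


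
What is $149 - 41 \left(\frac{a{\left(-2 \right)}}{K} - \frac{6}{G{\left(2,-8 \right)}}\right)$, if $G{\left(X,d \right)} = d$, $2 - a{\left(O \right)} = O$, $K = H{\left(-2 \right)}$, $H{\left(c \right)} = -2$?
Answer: $\frac{801}{4} \approx 200.25$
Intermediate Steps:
$K = -2$
$a{\left(O \right)} = 2 - O$
$149 - 41 \left(\frac{a{\left(-2 \right)}}{K} - \frac{6}{G{\left(2,-8 \right)}}\right) = 149 - 41 \left(\frac{2 - -2}{-2} - \frac{6}{-8}\right) = 149 - 41 \left(\left(2 + 2\right) \left(- \frac{1}{2}\right) - - \frac{3}{4}\right) = 149 - 41 \left(4 \left(- \frac{1}{2}\right) + \frac{3}{4}\right) = 149 - 41 \left(-2 + \frac{3}{4}\right) = 149 - - \frac{205}{4} = 149 + \frac{205}{4} = \frac{801}{4}$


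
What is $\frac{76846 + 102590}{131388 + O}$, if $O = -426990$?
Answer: $- \frac{1574}{2593} \approx -0.60702$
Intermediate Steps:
$\frac{76846 + 102590}{131388 + O} = \frac{76846 + 102590}{131388 - 426990} = \frac{179436}{-295602} = 179436 \left(- \frac{1}{295602}\right) = - \frac{1574}{2593}$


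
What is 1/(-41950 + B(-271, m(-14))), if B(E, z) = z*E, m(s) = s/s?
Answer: -1/42221 ≈ -2.3685e-5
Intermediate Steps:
m(s) = 1
B(E, z) = E*z
1/(-41950 + B(-271, m(-14))) = 1/(-41950 - 271*1) = 1/(-41950 - 271) = 1/(-42221) = -1/42221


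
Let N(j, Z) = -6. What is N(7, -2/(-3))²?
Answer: 36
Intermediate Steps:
N(7, -2/(-3))² = (-6)² = 36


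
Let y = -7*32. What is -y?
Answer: 224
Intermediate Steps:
y = -224
-y = -1*(-224) = 224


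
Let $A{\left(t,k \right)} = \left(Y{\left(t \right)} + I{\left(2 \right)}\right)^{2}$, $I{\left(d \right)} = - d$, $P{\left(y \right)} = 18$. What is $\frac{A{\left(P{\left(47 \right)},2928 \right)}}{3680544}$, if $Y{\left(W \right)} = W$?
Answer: $\frac{8}{115017} \approx 6.9555 \cdot 10^{-5}$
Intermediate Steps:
$A{\left(t,k \right)} = \left(-2 + t\right)^{2}$ ($A{\left(t,k \right)} = \left(t - 2\right)^{2} = \left(-2 + t\right)^{2}$)
$\frac{A{\left(P{\left(47 \right)},2928 \right)}}{3680544} = \frac{\left(-2 + 18\right)^{2}}{3680544} = 16^{2} \cdot \frac{1}{3680544} = 256 \cdot \frac{1}{3680544} = \frac{8}{115017}$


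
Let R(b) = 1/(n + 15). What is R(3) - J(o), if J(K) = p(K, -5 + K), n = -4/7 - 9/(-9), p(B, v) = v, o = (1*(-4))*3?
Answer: 1843/108 ≈ 17.065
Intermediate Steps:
o = -12 (o = -4*3 = -12)
n = 3/7 (n = -4*1/7 - 9*(-1/9) = -4/7 + 1 = 3/7 ≈ 0.42857)
J(K) = -5 + K
R(b) = 7/108 (R(b) = 1/(3/7 + 15) = 1/(108/7) = 7/108)
R(3) - J(o) = 7/108 - (-5 - 12) = 7/108 - 1*(-17) = 7/108 + 17 = 1843/108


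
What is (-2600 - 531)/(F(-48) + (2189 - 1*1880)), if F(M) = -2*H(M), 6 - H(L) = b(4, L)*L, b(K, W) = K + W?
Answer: -3131/4521 ≈ -0.69255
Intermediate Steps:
H(L) = 6 - L*(4 + L) (H(L) = 6 - (4 + L)*L = 6 - L*(4 + L))
F(M) = -12 + 2*M*(4 + M) (F(M) = -2*(6 - M*(4 + M)) = -12 + 2*M*(4 + M))
(-2600 - 531)/(F(-48) + (2189 - 1*1880)) = (-2600 - 531)/((-12 + 2*(-48)*(4 - 48)) + (2189 - 1*1880)) = -3131/((-12 + 2*(-48)*(-44)) + (2189 - 1880)) = -3131/((-12 + 4224) + 309) = -3131/(4212 + 309) = -3131/4521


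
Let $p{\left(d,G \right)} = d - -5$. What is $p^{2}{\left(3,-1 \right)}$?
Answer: $64$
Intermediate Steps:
$p{\left(d,G \right)} = 5 + d$ ($p{\left(d,G \right)} = d + 5 = 5 + d$)
$p^{2}{\left(3,-1 \right)} = \left(5 + 3\right)^{2} = 8^{2} = 64$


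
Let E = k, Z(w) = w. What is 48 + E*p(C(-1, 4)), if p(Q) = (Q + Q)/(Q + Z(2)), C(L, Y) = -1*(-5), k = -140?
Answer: -152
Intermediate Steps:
E = -140
C(L, Y) = 5
p(Q) = 2*Q/(2 + Q) (p(Q) = (Q + Q)/(Q + 2) = (2*Q)/(2 + Q) = 2*Q/(2 + Q))
48 + E*p(C(-1, 4)) = 48 - 280*5/(2 + 5) = 48 - 280*5/7 = 48 - 140*10/7 = 48 - 200 = -152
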